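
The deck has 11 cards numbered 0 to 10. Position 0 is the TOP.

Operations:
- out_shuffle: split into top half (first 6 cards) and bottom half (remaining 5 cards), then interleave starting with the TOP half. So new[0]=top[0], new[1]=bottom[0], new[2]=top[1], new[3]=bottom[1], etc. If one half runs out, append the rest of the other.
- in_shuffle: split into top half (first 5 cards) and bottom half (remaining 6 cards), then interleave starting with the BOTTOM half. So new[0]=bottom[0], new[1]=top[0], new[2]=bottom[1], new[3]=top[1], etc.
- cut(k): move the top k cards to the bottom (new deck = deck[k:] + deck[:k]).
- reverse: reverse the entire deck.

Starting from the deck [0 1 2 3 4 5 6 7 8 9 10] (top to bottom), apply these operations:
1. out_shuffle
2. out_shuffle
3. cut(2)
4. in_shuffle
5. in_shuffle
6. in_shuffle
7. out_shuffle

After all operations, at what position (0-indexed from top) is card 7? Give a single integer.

After op 1 (out_shuffle): [0 6 1 7 2 8 3 9 4 10 5]
After op 2 (out_shuffle): [0 3 6 9 1 4 7 10 2 5 8]
After op 3 (cut(2)): [6 9 1 4 7 10 2 5 8 0 3]
After op 4 (in_shuffle): [10 6 2 9 5 1 8 4 0 7 3]
After op 5 (in_shuffle): [1 10 8 6 4 2 0 9 7 5 3]
After op 6 (in_shuffle): [2 1 0 10 9 8 7 6 5 4 3]
After op 7 (out_shuffle): [2 7 1 6 0 5 10 4 9 3 8]
Card 7 is at position 1.

Answer: 1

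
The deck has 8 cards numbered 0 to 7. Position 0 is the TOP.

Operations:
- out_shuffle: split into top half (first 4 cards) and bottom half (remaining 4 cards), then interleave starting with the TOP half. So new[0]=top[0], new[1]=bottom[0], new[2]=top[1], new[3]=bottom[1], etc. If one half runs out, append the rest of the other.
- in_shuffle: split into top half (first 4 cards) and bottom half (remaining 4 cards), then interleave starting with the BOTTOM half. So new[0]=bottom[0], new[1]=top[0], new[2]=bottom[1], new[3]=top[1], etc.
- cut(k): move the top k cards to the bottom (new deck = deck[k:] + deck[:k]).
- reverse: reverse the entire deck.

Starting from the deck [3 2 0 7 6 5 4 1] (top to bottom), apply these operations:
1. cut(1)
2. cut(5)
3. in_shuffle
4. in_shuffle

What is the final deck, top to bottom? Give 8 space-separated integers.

Answer: 6 0 3 4 5 7 2 1

Derivation:
After op 1 (cut(1)): [2 0 7 6 5 4 1 3]
After op 2 (cut(5)): [4 1 3 2 0 7 6 5]
After op 3 (in_shuffle): [0 4 7 1 6 3 5 2]
After op 4 (in_shuffle): [6 0 3 4 5 7 2 1]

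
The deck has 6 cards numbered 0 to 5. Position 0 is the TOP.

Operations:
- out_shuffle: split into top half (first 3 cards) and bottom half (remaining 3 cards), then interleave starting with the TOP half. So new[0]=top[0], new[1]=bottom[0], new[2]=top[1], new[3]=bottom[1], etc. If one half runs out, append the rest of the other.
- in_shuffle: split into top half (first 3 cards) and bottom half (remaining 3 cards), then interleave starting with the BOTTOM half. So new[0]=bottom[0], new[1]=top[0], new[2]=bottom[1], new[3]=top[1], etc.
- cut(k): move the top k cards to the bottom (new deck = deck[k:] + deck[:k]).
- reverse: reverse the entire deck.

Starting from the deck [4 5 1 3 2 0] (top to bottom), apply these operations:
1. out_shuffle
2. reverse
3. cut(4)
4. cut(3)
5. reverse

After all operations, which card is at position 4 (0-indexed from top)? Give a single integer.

Answer: 2

Derivation:
After op 1 (out_shuffle): [4 3 5 2 1 0]
After op 2 (reverse): [0 1 2 5 3 4]
After op 3 (cut(4)): [3 4 0 1 2 5]
After op 4 (cut(3)): [1 2 5 3 4 0]
After op 5 (reverse): [0 4 3 5 2 1]
Position 4: card 2.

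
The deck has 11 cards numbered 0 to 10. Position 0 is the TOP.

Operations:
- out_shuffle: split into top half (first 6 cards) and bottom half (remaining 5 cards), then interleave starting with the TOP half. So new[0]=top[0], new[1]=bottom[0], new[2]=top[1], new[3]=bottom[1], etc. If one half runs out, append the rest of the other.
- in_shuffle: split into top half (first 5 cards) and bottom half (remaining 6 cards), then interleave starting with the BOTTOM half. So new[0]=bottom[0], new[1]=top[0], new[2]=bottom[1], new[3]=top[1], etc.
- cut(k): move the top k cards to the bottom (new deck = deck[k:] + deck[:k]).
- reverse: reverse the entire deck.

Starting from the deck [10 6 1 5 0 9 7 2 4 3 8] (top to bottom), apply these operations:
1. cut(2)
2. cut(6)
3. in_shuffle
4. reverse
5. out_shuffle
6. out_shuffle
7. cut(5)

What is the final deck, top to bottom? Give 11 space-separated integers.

After op 1 (cut(2)): [1 5 0 9 7 2 4 3 8 10 6]
After op 2 (cut(6)): [4 3 8 10 6 1 5 0 9 7 2]
After op 3 (in_shuffle): [1 4 5 3 0 8 9 10 7 6 2]
After op 4 (reverse): [2 6 7 10 9 8 0 3 5 4 1]
After op 5 (out_shuffle): [2 0 6 3 7 5 10 4 9 1 8]
After op 6 (out_shuffle): [2 10 0 4 6 9 3 1 7 8 5]
After op 7 (cut(5)): [9 3 1 7 8 5 2 10 0 4 6]

Answer: 9 3 1 7 8 5 2 10 0 4 6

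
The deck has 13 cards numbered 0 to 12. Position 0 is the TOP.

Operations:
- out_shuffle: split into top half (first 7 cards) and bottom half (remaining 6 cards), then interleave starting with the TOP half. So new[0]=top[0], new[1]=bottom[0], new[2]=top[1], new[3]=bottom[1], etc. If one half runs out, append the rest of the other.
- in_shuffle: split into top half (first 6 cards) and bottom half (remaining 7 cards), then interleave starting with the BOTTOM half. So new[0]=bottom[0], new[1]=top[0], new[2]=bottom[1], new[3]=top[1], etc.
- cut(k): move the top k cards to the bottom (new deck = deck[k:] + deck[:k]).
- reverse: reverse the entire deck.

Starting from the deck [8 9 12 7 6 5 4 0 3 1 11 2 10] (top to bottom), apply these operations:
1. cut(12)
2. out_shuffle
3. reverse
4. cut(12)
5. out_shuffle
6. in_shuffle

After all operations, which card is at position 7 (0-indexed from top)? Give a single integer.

Answer: 3

Derivation:
After op 1 (cut(12)): [10 8 9 12 7 6 5 4 0 3 1 11 2]
After op 2 (out_shuffle): [10 4 8 0 9 3 12 1 7 11 6 2 5]
After op 3 (reverse): [5 2 6 11 7 1 12 3 9 0 8 4 10]
After op 4 (cut(12)): [10 5 2 6 11 7 1 12 3 9 0 8 4]
After op 5 (out_shuffle): [10 12 5 3 2 9 6 0 11 8 7 4 1]
After op 6 (in_shuffle): [6 10 0 12 11 5 8 3 7 2 4 9 1]
Position 7: card 3.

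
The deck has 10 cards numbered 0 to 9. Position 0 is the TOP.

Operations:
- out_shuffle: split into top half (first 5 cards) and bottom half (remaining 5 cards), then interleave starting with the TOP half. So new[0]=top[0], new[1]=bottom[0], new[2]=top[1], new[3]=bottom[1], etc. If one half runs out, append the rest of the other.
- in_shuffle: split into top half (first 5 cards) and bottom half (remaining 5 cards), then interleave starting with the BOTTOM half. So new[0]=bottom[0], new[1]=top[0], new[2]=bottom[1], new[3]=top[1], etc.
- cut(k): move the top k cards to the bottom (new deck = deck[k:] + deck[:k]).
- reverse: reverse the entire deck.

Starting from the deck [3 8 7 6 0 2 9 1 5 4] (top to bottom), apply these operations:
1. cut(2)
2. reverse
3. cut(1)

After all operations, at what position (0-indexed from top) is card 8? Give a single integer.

After op 1 (cut(2)): [7 6 0 2 9 1 5 4 3 8]
After op 2 (reverse): [8 3 4 5 1 9 2 0 6 7]
After op 3 (cut(1)): [3 4 5 1 9 2 0 6 7 8]
Card 8 is at position 9.

Answer: 9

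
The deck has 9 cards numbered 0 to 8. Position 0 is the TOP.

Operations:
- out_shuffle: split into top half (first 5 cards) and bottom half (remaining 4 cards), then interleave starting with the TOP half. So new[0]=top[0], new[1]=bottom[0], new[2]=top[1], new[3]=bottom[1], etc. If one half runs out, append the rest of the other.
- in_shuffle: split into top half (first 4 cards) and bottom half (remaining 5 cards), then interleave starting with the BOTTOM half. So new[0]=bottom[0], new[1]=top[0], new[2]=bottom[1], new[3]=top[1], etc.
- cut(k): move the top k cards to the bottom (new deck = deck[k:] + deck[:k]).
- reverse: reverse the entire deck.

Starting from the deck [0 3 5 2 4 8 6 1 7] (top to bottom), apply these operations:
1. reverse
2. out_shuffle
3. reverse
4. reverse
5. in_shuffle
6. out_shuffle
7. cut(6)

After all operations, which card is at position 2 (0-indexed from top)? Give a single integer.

After op 1 (reverse): [7 1 6 8 4 2 5 3 0]
After op 2 (out_shuffle): [7 2 1 5 6 3 8 0 4]
After op 3 (reverse): [4 0 8 3 6 5 1 2 7]
After op 4 (reverse): [7 2 1 5 6 3 8 0 4]
After op 5 (in_shuffle): [6 7 3 2 8 1 0 5 4]
After op 6 (out_shuffle): [6 1 7 0 3 5 2 4 8]
After op 7 (cut(6)): [2 4 8 6 1 7 0 3 5]
Position 2: card 8.

Answer: 8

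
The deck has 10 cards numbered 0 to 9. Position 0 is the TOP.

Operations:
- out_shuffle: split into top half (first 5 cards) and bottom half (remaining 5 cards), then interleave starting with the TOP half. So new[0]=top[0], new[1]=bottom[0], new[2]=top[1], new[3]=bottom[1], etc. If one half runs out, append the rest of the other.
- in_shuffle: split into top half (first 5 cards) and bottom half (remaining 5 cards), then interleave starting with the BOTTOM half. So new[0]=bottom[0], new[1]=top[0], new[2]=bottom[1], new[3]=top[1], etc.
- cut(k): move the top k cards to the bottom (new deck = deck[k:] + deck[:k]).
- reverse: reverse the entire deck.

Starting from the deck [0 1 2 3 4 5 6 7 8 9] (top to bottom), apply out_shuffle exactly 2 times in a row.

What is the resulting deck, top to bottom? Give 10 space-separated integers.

After op 1 (out_shuffle): [0 5 1 6 2 7 3 8 4 9]
After op 2 (out_shuffle): [0 7 5 3 1 8 6 4 2 9]

Answer: 0 7 5 3 1 8 6 4 2 9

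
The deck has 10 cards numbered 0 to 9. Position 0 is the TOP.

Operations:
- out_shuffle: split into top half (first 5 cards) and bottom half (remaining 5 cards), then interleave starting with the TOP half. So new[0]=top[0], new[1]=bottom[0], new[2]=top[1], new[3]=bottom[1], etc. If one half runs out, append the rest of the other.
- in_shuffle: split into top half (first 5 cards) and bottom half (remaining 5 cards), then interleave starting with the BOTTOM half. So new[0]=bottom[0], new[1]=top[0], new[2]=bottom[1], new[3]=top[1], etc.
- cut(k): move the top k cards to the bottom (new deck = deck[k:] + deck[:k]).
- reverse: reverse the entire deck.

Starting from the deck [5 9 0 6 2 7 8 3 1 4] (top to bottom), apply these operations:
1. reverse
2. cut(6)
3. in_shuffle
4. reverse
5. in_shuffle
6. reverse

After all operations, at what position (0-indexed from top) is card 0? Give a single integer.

After op 1 (reverse): [4 1 3 8 7 2 6 0 9 5]
After op 2 (cut(6)): [6 0 9 5 4 1 3 8 7 2]
After op 3 (in_shuffle): [1 6 3 0 8 9 7 5 2 4]
After op 4 (reverse): [4 2 5 7 9 8 0 3 6 1]
After op 5 (in_shuffle): [8 4 0 2 3 5 6 7 1 9]
After op 6 (reverse): [9 1 7 6 5 3 2 0 4 8]
Card 0 is at position 7.

Answer: 7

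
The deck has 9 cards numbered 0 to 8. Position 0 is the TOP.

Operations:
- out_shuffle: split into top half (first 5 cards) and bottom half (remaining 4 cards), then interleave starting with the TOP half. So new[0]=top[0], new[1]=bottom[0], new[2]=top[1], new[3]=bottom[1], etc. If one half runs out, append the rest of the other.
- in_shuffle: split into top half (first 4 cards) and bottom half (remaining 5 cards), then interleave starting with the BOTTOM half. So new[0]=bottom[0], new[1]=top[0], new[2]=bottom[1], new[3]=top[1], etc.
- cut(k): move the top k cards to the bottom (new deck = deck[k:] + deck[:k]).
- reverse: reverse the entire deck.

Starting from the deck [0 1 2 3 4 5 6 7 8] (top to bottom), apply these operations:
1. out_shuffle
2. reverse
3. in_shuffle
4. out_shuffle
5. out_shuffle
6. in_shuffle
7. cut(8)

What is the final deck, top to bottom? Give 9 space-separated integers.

Answer: 6 4 2 0 7 5 3 1 8

Derivation:
After op 1 (out_shuffle): [0 5 1 6 2 7 3 8 4]
After op 2 (reverse): [4 8 3 7 2 6 1 5 0]
After op 3 (in_shuffle): [2 4 6 8 1 3 5 7 0]
After op 4 (out_shuffle): [2 3 4 5 6 7 8 0 1]
After op 5 (out_shuffle): [2 7 3 8 4 0 5 1 6]
After op 6 (in_shuffle): [4 2 0 7 5 3 1 8 6]
After op 7 (cut(8)): [6 4 2 0 7 5 3 1 8]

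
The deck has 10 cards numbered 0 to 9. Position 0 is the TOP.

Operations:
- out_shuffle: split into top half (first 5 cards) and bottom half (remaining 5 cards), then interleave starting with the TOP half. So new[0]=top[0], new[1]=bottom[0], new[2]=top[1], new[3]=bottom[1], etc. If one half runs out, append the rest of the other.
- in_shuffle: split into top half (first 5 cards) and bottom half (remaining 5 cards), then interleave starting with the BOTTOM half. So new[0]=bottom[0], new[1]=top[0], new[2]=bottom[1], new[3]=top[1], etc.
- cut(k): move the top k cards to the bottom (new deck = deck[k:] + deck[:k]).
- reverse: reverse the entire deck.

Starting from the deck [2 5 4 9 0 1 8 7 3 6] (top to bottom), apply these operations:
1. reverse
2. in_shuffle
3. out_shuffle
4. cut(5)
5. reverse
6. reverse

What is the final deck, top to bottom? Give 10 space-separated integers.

After op 1 (reverse): [6 3 7 8 1 0 9 4 5 2]
After op 2 (in_shuffle): [0 6 9 3 4 7 5 8 2 1]
After op 3 (out_shuffle): [0 7 6 5 9 8 3 2 4 1]
After op 4 (cut(5)): [8 3 2 4 1 0 7 6 5 9]
After op 5 (reverse): [9 5 6 7 0 1 4 2 3 8]
After op 6 (reverse): [8 3 2 4 1 0 7 6 5 9]

Answer: 8 3 2 4 1 0 7 6 5 9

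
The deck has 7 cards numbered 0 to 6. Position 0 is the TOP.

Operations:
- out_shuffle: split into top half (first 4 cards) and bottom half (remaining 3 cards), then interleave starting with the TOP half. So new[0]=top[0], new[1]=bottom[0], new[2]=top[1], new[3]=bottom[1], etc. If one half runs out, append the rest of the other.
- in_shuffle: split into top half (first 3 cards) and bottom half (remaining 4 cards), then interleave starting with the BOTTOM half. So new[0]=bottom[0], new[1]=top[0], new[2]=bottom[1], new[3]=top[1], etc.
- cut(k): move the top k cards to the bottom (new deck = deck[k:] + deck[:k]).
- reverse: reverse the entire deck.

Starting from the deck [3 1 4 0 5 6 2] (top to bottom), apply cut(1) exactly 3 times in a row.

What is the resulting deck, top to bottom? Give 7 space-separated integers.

After op 1 (cut(1)): [1 4 0 5 6 2 3]
After op 2 (cut(1)): [4 0 5 6 2 3 1]
After op 3 (cut(1)): [0 5 6 2 3 1 4]

Answer: 0 5 6 2 3 1 4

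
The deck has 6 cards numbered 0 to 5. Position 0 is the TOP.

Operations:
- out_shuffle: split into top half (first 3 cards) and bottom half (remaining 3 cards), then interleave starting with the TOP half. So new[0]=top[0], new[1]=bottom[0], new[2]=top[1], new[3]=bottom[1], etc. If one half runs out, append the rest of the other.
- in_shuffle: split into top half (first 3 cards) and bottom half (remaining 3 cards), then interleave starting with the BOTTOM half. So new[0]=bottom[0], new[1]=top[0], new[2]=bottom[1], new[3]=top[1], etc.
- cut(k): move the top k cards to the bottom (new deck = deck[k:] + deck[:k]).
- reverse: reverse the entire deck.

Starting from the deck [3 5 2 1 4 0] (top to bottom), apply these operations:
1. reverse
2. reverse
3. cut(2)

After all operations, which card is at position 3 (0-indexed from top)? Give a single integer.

After op 1 (reverse): [0 4 1 2 5 3]
After op 2 (reverse): [3 5 2 1 4 0]
After op 3 (cut(2)): [2 1 4 0 3 5]
Position 3: card 0.

Answer: 0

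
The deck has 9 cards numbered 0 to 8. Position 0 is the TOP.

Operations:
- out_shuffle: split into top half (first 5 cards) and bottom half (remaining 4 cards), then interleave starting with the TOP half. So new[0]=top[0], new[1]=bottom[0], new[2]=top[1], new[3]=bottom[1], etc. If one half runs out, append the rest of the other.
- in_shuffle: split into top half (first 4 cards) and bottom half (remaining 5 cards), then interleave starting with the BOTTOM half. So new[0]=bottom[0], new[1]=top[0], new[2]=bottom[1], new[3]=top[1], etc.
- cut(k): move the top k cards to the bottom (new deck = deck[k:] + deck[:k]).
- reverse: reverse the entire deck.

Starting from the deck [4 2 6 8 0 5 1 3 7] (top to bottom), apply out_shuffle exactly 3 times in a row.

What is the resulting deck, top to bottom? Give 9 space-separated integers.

Answer: 4 7 3 1 5 0 8 6 2

Derivation:
After op 1 (out_shuffle): [4 5 2 1 6 3 8 7 0]
After op 2 (out_shuffle): [4 3 5 8 2 7 1 0 6]
After op 3 (out_shuffle): [4 7 3 1 5 0 8 6 2]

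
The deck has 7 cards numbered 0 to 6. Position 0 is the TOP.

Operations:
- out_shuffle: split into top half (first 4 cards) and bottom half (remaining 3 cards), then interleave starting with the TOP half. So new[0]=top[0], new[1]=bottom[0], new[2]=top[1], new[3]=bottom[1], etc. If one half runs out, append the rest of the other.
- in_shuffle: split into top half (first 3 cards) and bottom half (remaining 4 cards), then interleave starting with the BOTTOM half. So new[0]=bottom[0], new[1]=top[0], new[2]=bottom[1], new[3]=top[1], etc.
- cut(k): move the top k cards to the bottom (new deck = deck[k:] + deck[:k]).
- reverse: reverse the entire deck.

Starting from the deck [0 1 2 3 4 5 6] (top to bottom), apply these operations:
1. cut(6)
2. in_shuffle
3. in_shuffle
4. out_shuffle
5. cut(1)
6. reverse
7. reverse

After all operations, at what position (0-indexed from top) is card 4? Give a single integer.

After op 1 (cut(6)): [6 0 1 2 3 4 5]
After op 2 (in_shuffle): [2 6 3 0 4 1 5]
After op 3 (in_shuffle): [0 2 4 6 1 3 5]
After op 4 (out_shuffle): [0 1 2 3 4 5 6]
After op 5 (cut(1)): [1 2 3 4 5 6 0]
After op 6 (reverse): [0 6 5 4 3 2 1]
After op 7 (reverse): [1 2 3 4 5 6 0]
Card 4 is at position 3.

Answer: 3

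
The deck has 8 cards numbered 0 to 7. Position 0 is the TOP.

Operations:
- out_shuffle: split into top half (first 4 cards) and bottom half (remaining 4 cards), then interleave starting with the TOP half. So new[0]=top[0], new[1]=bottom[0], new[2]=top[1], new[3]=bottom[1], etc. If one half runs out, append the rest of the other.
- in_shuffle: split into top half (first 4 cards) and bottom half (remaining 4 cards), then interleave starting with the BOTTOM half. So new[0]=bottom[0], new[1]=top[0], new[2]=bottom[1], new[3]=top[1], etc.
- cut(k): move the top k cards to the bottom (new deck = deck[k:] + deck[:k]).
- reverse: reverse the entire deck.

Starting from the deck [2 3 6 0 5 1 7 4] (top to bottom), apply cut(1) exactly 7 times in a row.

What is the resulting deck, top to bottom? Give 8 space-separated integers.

Answer: 4 2 3 6 0 5 1 7

Derivation:
After op 1 (cut(1)): [3 6 0 5 1 7 4 2]
After op 2 (cut(1)): [6 0 5 1 7 4 2 3]
After op 3 (cut(1)): [0 5 1 7 4 2 3 6]
After op 4 (cut(1)): [5 1 7 4 2 3 6 0]
After op 5 (cut(1)): [1 7 4 2 3 6 0 5]
After op 6 (cut(1)): [7 4 2 3 6 0 5 1]
After op 7 (cut(1)): [4 2 3 6 0 5 1 7]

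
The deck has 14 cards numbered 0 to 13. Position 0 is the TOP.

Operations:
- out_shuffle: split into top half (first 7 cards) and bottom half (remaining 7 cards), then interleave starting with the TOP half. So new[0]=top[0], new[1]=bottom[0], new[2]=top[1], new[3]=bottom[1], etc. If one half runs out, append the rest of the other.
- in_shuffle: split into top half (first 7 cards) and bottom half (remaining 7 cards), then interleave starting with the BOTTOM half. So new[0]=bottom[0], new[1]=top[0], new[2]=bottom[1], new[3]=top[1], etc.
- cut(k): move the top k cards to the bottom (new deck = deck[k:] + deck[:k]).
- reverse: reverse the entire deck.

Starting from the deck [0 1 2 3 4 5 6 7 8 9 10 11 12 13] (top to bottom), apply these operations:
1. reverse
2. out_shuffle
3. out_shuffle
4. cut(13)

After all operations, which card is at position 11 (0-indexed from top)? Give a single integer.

After op 1 (reverse): [13 12 11 10 9 8 7 6 5 4 3 2 1 0]
After op 2 (out_shuffle): [13 6 12 5 11 4 10 3 9 2 8 1 7 0]
After op 3 (out_shuffle): [13 3 6 9 12 2 5 8 11 1 4 7 10 0]
After op 4 (cut(13)): [0 13 3 6 9 12 2 5 8 11 1 4 7 10]
Position 11: card 4.

Answer: 4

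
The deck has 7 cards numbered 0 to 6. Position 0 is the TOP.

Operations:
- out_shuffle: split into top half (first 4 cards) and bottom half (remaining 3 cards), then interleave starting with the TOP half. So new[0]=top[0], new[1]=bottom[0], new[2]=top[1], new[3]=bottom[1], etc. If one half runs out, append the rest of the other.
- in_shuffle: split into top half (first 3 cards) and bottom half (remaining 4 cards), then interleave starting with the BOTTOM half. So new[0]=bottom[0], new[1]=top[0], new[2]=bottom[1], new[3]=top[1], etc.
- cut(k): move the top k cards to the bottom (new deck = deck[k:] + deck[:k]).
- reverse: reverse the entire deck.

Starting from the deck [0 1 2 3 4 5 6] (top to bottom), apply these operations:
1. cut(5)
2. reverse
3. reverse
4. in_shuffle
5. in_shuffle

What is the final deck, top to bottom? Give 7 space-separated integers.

Answer: 6 1 3 5 0 2 4

Derivation:
After op 1 (cut(5)): [5 6 0 1 2 3 4]
After op 2 (reverse): [4 3 2 1 0 6 5]
After op 3 (reverse): [5 6 0 1 2 3 4]
After op 4 (in_shuffle): [1 5 2 6 3 0 4]
After op 5 (in_shuffle): [6 1 3 5 0 2 4]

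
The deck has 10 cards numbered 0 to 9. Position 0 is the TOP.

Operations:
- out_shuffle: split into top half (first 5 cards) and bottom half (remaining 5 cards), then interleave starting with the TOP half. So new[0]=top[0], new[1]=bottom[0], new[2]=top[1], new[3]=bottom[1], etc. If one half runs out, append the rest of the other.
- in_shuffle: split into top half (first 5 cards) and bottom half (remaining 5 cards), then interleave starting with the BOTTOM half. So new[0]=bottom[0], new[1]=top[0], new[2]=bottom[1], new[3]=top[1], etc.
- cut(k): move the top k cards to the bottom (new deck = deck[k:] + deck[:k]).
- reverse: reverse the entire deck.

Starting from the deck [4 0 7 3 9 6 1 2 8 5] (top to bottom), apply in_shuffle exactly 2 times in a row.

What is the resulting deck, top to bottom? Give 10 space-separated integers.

Answer: 7 6 8 4 3 1 5 0 9 2

Derivation:
After op 1 (in_shuffle): [6 4 1 0 2 7 8 3 5 9]
After op 2 (in_shuffle): [7 6 8 4 3 1 5 0 9 2]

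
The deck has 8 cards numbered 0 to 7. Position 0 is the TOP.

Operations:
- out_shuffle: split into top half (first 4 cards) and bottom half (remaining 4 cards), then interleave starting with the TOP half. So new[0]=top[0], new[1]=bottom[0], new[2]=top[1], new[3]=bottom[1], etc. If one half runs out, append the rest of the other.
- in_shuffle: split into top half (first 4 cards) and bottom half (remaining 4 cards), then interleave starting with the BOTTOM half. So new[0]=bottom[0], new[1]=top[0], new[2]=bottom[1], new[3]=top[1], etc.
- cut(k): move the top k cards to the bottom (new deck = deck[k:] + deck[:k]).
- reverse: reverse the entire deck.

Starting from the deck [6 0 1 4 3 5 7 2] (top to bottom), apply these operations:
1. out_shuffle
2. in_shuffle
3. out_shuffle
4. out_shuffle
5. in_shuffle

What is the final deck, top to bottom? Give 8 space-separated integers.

Answer: 6 1 3 7 0 4 5 2

Derivation:
After op 1 (out_shuffle): [6 3 0 5 1 7 4 2]
After op 2 (in_shuffle): [1 6 7 3 4 0 2 5]
After op 3 (out_shuffle): [1 4 6 0 7 2 3 5]
After op 4 (out_shuffle): [1 7 4 2 6 3 0 5]
After op 5 (in_shuffle): [6 1 3 7 0 4 5 2]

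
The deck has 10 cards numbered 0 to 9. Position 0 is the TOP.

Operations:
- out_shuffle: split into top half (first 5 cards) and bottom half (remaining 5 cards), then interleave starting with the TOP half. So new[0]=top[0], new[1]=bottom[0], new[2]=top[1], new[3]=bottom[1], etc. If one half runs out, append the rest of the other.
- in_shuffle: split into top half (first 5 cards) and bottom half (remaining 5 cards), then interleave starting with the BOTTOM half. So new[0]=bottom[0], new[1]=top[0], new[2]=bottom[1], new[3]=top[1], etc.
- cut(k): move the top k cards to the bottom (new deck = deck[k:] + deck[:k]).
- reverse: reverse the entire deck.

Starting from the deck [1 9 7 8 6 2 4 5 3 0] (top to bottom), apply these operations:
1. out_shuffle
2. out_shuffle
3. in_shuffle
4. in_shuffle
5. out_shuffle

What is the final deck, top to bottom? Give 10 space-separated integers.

After op 1 (out_shuffle): [1 2 9 4 7 5 8 3 6 0]
After op 2 (out_shuffle): [1 5 2 8 9 3 4 6 7 0]
After op 3 (in_shuffle): [3 1 4 5 6 2 7 8 0 9]
After op 4 (in_shuffle): [2 3 7 1 8 4 0 5 9 6]
After op 5 (out_shuffle): [2 4 3 0 7 5 1 9 8 6]

Answer: 2 4 3 0 7 5 1 9 8 6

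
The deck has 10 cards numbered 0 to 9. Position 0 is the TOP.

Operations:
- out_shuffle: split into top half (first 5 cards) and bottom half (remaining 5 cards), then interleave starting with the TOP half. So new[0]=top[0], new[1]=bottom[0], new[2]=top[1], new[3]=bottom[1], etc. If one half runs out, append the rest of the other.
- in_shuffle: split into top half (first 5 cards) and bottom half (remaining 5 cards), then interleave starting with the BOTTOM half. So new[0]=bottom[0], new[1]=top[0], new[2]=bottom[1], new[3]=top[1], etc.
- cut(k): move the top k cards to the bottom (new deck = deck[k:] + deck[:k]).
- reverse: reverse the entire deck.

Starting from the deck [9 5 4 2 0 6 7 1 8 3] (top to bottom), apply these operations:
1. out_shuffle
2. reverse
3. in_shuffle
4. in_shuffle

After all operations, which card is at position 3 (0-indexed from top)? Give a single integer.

Answer: 3

Derivation:
After op 1 (out_shuffle): [9 6 5 7 4 1 2 8 0 3]
After op 2 (reverse): [3 0 8 2 1 4 7 5 6 9]
After op 3 (in_shuffle): [4 3 7 0 5 8 6 2 9 1]
After op 4 (in_shuffle): [8 4 6 3 2 7 9 0 1 5]
Position 3: card 3.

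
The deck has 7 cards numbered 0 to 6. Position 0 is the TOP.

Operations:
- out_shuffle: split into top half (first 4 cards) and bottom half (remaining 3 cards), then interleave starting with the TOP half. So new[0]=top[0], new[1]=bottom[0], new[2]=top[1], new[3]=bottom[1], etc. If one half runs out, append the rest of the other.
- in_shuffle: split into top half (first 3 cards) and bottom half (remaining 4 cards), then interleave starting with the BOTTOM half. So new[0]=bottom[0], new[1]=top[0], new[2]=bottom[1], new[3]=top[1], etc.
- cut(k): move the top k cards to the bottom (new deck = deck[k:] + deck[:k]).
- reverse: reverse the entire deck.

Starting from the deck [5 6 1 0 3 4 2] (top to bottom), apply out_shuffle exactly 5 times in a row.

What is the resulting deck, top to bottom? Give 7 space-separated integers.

After op 1 (out_shuffle): [5 3 6 4 1 2 0]
After op 2 (out_shuffle): [5 1 3 2 6 0 4]
After op 3 (out_shuffle): [5 6 1 0 3 4 2]
After op 4 (out_shuffle): [5 3 6 4 1 2 0]
After op 5 (out_shuffle): [5 1 3 2 6 0 4]

Answer: 5 1 3 2 6 0 4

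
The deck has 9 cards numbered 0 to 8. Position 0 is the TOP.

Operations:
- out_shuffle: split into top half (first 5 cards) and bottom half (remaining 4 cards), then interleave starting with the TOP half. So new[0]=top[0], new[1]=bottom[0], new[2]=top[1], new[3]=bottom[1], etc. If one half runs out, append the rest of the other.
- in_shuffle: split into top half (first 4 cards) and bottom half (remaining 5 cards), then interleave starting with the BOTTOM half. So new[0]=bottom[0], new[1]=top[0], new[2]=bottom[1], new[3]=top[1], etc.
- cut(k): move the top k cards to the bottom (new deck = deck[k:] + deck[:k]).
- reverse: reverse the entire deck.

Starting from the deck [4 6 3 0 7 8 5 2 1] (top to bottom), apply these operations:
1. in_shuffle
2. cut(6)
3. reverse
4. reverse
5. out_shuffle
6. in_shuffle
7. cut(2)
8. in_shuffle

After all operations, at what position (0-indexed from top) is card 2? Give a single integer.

Answer: 8

Derivation:
After op 1 (in_shuffle): [7 4 8 6 5 3 2 0 1]
After op 2 (cut(6)): [2 0 1 7 4 8 6 5 3]
After op 3 (reverse): [3 5 6 8 4 7 1 0 2]
After op 4 (reverse): [2 0 1 7 4 8 6 5 3]
After op 5 (out_shuffle): [2 8 0 6 1 5 7 3 4]
After op 6 (in_shuffle): [1 2 5 8 7 0 3 6 4]
After op 7 (cut(2)): [5 8 7 0 3 6 4 1 2]
After op 8 (in_shuffle): [3 5 6 8 4 7 1 0 2]
Card 2 is at position 8.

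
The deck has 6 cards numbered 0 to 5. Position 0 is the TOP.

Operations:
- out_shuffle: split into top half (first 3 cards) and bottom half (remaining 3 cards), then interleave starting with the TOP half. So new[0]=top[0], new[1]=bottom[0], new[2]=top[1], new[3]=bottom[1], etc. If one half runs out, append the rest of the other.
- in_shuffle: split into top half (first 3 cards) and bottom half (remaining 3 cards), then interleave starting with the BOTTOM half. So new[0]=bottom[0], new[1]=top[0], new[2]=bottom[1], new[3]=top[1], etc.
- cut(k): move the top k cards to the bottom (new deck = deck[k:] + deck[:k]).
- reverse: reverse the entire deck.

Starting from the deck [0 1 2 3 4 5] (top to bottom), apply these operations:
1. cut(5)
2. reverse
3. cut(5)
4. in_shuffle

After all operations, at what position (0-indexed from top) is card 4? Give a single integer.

After op 1 (cut(5)): [5 0 1 2 3 4]
After op 2 (reverse): [4 3 2 1 0 5]
After op 3 (cut(5)): [5 4 3 2 1 0]
After op 4 (in_shuffle): [2 5 1 4 0 3]
Card 4 is at position 3.

Answer: 3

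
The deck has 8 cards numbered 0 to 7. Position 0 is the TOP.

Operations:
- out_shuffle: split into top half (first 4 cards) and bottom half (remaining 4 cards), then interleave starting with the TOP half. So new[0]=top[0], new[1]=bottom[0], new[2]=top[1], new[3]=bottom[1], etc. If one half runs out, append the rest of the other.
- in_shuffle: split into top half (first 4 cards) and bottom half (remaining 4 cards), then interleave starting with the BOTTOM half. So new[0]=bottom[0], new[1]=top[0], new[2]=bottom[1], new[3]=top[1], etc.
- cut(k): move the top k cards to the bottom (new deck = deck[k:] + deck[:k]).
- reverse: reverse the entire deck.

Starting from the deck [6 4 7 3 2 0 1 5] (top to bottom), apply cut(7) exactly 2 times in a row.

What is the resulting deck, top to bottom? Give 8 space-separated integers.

Answer: 1 5 6 4 7 3 2 0

Derivation:
After op 1 (cut(7)): [5 6 4 7 3 2 0 1]
After op 2 (cut(7)): [1 5 6 4 7 3 2 0]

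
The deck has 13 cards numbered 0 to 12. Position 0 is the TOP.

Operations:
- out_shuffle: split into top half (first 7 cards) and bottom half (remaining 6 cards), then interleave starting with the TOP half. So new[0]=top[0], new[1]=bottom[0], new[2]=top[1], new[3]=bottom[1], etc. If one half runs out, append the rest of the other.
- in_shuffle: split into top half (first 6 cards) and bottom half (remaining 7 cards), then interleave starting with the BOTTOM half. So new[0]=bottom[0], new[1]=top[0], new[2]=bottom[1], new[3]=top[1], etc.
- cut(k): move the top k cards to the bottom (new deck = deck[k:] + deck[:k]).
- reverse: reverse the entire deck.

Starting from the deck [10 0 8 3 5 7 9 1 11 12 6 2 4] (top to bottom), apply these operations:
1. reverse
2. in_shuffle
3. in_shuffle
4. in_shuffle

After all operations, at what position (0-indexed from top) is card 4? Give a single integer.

After op 1 (reverse): [4 2 6 12 11 1 9 7 5 3 8 0 10]
After op 2 (in_shuffle): [9 4 7 2 5 6 3 12 8 11 0 1 10]
After op 3 (in_shuffle): [3 9 12 4 8 7 11 2 0 5 1 6 10]
After op 4 (in_shuffle): [11 3 2 9 0 12 5 4 1 8 6 7 10]
Card 4 is at position 7.

Answer: 7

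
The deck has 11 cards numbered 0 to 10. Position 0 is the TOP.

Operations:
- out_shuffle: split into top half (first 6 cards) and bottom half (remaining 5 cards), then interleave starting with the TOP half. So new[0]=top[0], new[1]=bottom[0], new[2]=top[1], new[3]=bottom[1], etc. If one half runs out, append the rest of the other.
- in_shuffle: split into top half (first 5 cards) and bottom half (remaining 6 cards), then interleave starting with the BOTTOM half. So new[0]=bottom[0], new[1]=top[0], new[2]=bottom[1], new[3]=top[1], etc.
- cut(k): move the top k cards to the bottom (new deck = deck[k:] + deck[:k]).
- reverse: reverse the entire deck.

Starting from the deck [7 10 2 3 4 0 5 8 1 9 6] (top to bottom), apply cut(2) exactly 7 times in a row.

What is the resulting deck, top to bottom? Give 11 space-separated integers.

After op 1 (cut(2)): [2 3 4 0 5 8 1 9 6 7 10]
After op 2 (cut(2)): [4 0 5 8 1 9 6 7 10 2 3]
After op 3 (cut(2)): [5 8 1 9 6 7 10 2 3 4 0]
After op 4 (cut(2)): [1 9 6 7 10 2 3 4 0 5 8]
After op 5 (cut(2)): [6 7 10 2 3 4 0 5 8 1 9]
After op 6 (cut(2)): [10 2 3 4 0 5 8 1 9 6 7]
After op 7 (cut(2)): [3 4 0 5 8 1 9 6 7 10 2]

Answer: 3 4 0 5 8 1 9 6 7 10 2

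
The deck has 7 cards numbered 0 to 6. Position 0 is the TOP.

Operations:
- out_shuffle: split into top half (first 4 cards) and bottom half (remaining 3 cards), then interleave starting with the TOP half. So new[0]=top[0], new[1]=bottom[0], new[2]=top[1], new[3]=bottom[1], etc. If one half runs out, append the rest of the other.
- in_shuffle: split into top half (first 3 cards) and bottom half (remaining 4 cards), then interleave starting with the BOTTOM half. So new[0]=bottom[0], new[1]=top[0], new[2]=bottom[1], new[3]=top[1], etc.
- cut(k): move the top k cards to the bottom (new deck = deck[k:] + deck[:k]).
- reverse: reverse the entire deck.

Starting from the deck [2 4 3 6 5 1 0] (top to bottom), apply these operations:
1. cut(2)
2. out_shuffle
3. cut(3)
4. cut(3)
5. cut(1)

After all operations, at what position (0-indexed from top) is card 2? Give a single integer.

After op 1 (cut(2)): [3 6 5 1 0 2 4]
After op 2 (out_shuffle): [3 0 6 2 5 4 1]
After op 3 (cut(3)): [2 5 4 1 3 0 6]
After op 4 (cut(3)): [1 3 0 6 2 5 4]
After op 5 (cut(1)): [3 0 6 2 5 4 1]
Card 2 is at position 3.

Answer: 3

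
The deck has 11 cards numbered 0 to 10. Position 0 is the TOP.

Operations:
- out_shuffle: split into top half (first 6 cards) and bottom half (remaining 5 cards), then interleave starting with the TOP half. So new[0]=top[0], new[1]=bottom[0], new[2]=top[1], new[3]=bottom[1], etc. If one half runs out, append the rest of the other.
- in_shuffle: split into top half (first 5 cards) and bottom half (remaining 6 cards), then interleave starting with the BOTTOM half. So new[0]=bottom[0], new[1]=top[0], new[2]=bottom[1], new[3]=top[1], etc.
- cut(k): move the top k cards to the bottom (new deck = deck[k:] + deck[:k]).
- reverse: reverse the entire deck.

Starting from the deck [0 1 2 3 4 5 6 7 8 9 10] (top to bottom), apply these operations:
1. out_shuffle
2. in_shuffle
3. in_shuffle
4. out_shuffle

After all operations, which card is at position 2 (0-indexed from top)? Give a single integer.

Answer: 8

Derivation:
After op 1 (out_shuffle): [0 6 1 7 2 8 3 9 4 10 5]
After op 2 (in_shuffle): [8 0 3 6 9 1 4 7 10 2 5]
After op 3 (in_shuffle): [1 8 4 0 7 3 10 6 2 9 5]
After op 4 (out_shuffle): [1 10 8 6 4 2 0 9 7 5 3]
Position 2: card 8.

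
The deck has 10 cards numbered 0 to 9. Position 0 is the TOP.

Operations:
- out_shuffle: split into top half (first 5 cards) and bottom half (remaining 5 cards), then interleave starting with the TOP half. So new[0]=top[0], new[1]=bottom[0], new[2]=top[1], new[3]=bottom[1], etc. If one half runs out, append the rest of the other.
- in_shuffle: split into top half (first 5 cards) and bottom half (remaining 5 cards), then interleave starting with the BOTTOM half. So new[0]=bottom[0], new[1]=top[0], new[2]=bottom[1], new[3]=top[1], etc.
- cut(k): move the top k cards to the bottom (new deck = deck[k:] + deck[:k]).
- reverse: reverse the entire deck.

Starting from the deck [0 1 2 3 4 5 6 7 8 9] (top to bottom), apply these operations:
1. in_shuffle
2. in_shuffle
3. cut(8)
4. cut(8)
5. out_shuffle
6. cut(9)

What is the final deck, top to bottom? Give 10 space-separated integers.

After op 1 (in_shuffle): [5 0 6 1 7 2 8 3 9 4]
After op 2 (in_shuffle): [2 5 8 0 3 6 9 1 4 7]
After op 3 (cut(8)): [4 7 2 5 8 0 3 6 9 1]
After op 4 (cut(8)): [9 1 4 7 2 5 8 0 3 6]
After op 5 (out_shuffle): [9 5 1 8 4 0 7 3 2 6]
After op 6 (cut(9)): [6 9 5 1 8 4 0 7 3 2]

Answer: 6 9 5 1 8 4 0 7 3 2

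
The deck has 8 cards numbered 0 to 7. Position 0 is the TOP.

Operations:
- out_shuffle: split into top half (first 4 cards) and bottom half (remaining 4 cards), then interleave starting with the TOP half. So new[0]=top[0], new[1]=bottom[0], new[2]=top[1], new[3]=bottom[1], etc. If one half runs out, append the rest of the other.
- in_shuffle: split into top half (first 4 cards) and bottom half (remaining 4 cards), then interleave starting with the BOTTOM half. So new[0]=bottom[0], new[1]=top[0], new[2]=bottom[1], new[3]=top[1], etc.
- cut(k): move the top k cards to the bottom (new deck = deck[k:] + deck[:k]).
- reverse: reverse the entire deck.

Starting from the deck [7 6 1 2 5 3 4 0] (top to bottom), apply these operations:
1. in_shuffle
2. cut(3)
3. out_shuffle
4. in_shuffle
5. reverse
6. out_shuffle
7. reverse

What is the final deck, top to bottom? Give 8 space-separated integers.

Answer: 1 0 6 4 7 3 2 5

Derivation:
After op 1 (in_shuffle): [5 7 3 6 4 1 0 2]
After op 2 (cut(3)): [6 4 1 0 2 5 7 3]
After op 3 (out_shuffle): [6 2 4 5 1 7 0 3]
After op 4 (in_shuffle): [1 6 7 2 0 4 3 5]
After op 5 (reverse): [5 3 4 0 2 7 6 1]
After op 6 (out_shuffle): [5 2 3 7 4 6 0 1]
After op 7 (reverse): [1 0 6 4 7 3 2 5]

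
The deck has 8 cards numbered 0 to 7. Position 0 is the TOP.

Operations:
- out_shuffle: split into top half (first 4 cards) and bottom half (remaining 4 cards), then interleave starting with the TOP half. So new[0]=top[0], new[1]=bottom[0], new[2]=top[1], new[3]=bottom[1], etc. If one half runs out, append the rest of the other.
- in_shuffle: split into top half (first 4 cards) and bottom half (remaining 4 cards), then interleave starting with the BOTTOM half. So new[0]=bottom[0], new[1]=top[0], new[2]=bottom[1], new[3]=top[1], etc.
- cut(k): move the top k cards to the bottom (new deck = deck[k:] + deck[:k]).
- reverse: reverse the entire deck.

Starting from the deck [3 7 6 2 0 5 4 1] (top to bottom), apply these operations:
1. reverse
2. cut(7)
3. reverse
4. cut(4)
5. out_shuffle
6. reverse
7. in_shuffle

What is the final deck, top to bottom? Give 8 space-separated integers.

Answer: 6 0 4 3 7 2 5 1

Derivation:
After op 1 (reverse): [1 4 5 0 2 6 7 3]
After op 2 (cut(7)): [3 1 4 5 0 2 6 7]
After op 3 (reverse): [7 6 2 0 5 4 1 3]
After op 4 (cut(4)): [5 4 1 3 7 6 2 0]
After op 5 (out_shuffle): [5 7 4 6 1 2 3 0]
After op 6 (reverse): [0 3 2 1 6 4 7 5]
After op 7 (in_shuffle): [6 0 4 3 7 2 5 1]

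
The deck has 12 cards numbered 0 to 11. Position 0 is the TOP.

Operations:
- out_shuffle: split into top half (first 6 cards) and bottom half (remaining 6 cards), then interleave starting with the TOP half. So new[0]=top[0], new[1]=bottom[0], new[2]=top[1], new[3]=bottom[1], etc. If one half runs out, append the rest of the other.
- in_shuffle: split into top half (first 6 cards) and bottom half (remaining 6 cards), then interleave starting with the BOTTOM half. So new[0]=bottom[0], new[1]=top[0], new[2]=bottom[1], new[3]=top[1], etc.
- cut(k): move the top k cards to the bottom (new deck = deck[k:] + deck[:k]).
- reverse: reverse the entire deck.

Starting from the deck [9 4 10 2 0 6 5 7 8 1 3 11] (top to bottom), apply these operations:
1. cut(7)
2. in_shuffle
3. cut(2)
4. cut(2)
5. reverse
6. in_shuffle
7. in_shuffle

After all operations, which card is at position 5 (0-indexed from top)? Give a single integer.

After op 1 (cut(7)): [7 8 1 3 11 9 4 10 2 0 6 5]
After op 2 (in_shuffle): [4 7 10 8 2 1 0 3 6 11 5 9]
After op 3 (cut(2)): [10 8 2 1 0 3 6 11 5 9 4 7]
After op 4 (cut(2)): [2 1 0 3 6 11 5 9 4 7 10 8]
After op 5 (reverse): [8 10 7 4 9 5 11 6 3 0 1 2]
After op 6 (in_shuffle): [11 8 6 10 3 7 0 4 1 9 2 5]
After op 7 (in_shuffle): [0 11 4 8 1 6 9 10 2 3 5 7]
Position 5: card 6.

Answer: 6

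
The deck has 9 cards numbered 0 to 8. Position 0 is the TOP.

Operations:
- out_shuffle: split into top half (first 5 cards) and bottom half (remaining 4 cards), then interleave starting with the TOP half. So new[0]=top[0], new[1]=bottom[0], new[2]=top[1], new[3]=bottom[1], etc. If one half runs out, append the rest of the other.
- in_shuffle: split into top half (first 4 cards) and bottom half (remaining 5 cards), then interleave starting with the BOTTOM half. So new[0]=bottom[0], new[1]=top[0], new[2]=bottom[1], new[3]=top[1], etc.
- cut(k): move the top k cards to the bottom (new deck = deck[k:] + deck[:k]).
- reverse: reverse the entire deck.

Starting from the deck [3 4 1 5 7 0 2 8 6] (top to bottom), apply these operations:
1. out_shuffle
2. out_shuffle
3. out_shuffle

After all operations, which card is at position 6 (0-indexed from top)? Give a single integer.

Answer: 5

Derivation:
After op 1 (out_shuffle): [3 0 4 2 1 8 5 6 7]
After op 2 (out_shuffle): [3 8 0 5 4 6 2 7 1]
After op 3 (out_shuffle): [3 6 8 2 0 7 5 1 4]
Position 6: card 5.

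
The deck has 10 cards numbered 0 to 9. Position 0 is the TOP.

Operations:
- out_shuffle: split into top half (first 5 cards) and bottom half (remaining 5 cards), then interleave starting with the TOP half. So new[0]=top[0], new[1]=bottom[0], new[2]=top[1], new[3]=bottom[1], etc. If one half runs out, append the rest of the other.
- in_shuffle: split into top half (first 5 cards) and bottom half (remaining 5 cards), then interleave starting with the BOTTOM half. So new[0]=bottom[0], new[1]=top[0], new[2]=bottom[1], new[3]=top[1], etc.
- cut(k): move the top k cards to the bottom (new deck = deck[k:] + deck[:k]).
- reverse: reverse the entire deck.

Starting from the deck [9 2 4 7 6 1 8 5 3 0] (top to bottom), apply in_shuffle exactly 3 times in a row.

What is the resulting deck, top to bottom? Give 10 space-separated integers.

Answer: 8 4 0 1 2 3 6 9 5 7

Derivation:
After op 1 (in_shuffle): [1 9 8 2 5 4 3 7 0 6]
After op 2 (in_shuffle): [4 1 3 9 7 8 0 2 6 5]
After op 3 (in_shuffle): [8 4 0 1 2 3 6 9 5 7]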